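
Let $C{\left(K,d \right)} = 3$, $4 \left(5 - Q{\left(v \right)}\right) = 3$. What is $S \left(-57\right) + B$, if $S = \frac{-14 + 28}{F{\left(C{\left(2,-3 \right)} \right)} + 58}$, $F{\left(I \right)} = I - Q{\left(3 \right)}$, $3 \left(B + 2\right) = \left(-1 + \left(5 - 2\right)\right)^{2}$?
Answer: $- \frac{10030}{681} \approx -14.728$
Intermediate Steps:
$Q{\left(v \right)} = \frac{17}{4}$ ($Q{\left(v \right)} = 5 - \frac{3}{4} = \frac{17}{4}$)
$B = - \frac{2}{3}$ ($B = -2 + \frac{\left(-1 + \left(5 - 2\right)\right)^{2}}{3} = -2 + \frac{\left(-1 + 3\right)^{2}}{3} = -2 + \frac{2^{2}}{3} = -2 + \frac{1}{3} \cdot 4 = -2 + \frac{4}{3} = - \frac{2}{3} \approx -0.66667$)
$F{\left(I \right)} = - \frac{17}{4} + I$ ($F{\left(I \right)} = I - \frac{17}{4} = - \frac{17}{4} + I$)
$S = \frac{56}{227}$ ($S = \frac{-14 + 28}{\left(- \frac{17}{4} + 3\right) + 58} = \frac{14}{- \frac{5}{4} + 58} = \frac{14}{\frac{227}{4}} = 14 \cdot \frac{4}{227} = \frac{56}{227} \approx 0.2467$)
$S \left(-57\right) + B = \frac{56}{227} \left(-57\right) - \frac{2}{3} = - \frac{3192}{227} - \frac{2}{3} = - \frac{10030}{681}$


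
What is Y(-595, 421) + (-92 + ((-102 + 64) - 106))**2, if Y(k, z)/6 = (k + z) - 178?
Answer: 53584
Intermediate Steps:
Y(k, z) = -1068 + 6*k + 6*z (Y(k, z) = 6*((k + z) - 178) = 6*(-178 + k + z) = -1068 + 6*k + 6*z)
Y(-595, 421) + (-92 + ((-102 + 64) - 106))**2 = (-1068 + 6*(-595) + 6*421) + (-92 + ((-102 + 64) - 106))**2 = (-1068 - 3570 + 2526) + (-92 + (-38 - 106))**2 = -2112 + (-92 - 144)**2 = -2112 + (-236)**2 = -2112 + 55696 = 53584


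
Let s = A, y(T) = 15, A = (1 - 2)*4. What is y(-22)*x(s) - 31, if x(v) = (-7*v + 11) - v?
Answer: 614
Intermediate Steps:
A = -4 (A = -1*4 = -4)
s = -4
x(v) = 11 - 8*v (x(v) = (11 - 7*v) - v = 11 - 8*v)
y(-22)*x(s) - 31 = 15*(11 - 8*(-4)) - 31 = 15*(11 + 32) - 31 = 15*43 - 31 = 645 - 31 = 614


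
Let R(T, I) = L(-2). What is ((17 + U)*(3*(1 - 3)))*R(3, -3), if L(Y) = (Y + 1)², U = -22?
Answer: 30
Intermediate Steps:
L(Y) = (1 + Y)²
R(T, I) = 1 (R(T, I) = (1 - 2)² = (-1)² = 1)
((17 + U)*(3*(1 - 3)))*R(3, -3) = ((17 - 22)*(3*(1 - 3)))*1 = -15*(-2)*1 = -5*(-6)*1 = 30*1 = 30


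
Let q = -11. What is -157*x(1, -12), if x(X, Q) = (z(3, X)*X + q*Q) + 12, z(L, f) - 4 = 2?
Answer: -23550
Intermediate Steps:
z(L, f) = 6 (z(L, f) = 4 + 2 = 6)
x(X, Q) = 12 - 11*Q + 6*X (x(X, Q) = (6*X - 11*Q) + 12 = (-11*Q + 6*X) + 12 = 12 - 11*Q + 6*X)
-157*x(1, -12) = -157*(12 - 11*(-12) + 6*1) = -157*(12 + 132 + 6) = -157*150 = -23550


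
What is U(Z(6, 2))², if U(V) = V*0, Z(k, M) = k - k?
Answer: 0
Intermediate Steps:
Z(k, M) = 0
U(V) = 0
U(Z(6, 2))² = 0² = 0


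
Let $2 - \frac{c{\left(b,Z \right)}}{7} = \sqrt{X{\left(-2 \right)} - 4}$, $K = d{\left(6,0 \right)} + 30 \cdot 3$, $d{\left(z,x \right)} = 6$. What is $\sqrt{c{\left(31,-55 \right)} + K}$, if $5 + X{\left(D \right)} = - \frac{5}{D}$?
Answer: $\frac{\sqrt{440 - 14 i \sqrt{26}}}{2} \approx 10.522 - 0.84803 i$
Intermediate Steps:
$X{\left(D \right)} = -5 - \frac{5}{D}$
$K = 96$ ($K = 6 + 30 \cdot 3 = 6 + 90 = 96$)
$c{\left(b,Z \right)} = 14 - \frac{7 i \sqrt{26}}{2}$ ($c{\left(b,Z \right)} = 14 - 7 \sqrt{\left(-5 - \frac{5}{-2}\right) - 4} = 14 - 7 \sqrt{\left(-5 - - \frac{5}{2}\right) - 4} = 14 - 7 \sqrt{\left(-5 + \frac{5}{2}\right) - 4} = 14 - 7 \sqrt{- \frac{5}{2} - 4} = 14 - 7 \sqrt{- \frac{13}{2}} = 14 - 7 \frac{i \sqrt{26}}{2} = 14 - \frac{7 i \sqrt{26}}{2}$)
$\sqrt{c{\left(31,-55 \right)} + K} = \sqrt{\left(14 - \frac{7 i \sqrt{26}}{2}\right) + 96} = \sqrt{110 - \frac{7 i \sqrt{26}}{2}}$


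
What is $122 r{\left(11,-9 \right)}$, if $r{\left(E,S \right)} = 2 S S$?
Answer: $19764$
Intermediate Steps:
$r{\left(E,S \right)} = 2 S^{2}$
$122 r{\left(11,-9 \right)} = 122 \cdot 2 \left(-9\right)^{2} = 122 \cdot 2 \cdot 81 = 122 \cdot 162 = 19764$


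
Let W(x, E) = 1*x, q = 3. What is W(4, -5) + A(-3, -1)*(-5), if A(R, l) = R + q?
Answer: 4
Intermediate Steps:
W(x, E) = x
A(R, l) = 3 + R (A(R, l) = R + 3 = 3 + R)
W(4, -5) + A(-3, -1)*(-5) = 4 + (3 - 3)*(-5) = 4 + 0*(-5) = 4 + 0 = 4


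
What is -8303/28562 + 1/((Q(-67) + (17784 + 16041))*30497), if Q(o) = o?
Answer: -2137021412604/7351271322503 ≈ -0.29070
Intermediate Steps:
-8303/28562 + 1/((Q(-67) + (17784 + 16041))*30497) = -8303/28562 + 1/((-67 + (17784 + 16041))*30497) = -8303*1/28562 + (1/30497)/(-67 + 33825) = -8303/28562 + (1/30497)/33758 = -8303/28562 + (1/33758)*(1/30497) = -8303/28562 + 1/1029517726 = -2137021412604/7351271322503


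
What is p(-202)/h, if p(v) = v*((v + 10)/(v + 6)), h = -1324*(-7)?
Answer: -2424/113533 ≈ -0.021351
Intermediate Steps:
h = 9268
p(v) = v*(10 + v)/(6 + v) (p(v) = v*((10 + v)/(6 + v)) = v*(10 + v)/(6 + v))
p(-202)/h = -202*(10 - 202)/(6 - 202)/9268 = -202*(-192)/(-196)*(1/9268) = -202*(-1/196)*(-192)*(1/9268) = -9696/49*1/9268 = -2424/113533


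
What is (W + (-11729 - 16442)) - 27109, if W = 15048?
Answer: -40232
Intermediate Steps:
(W + (-11729 - 16442)) - 27109 = (15048 + (-11729 - 16442)) - 27109 = (15048 - 28171) - 27109 = -13123 - 27109 = -40232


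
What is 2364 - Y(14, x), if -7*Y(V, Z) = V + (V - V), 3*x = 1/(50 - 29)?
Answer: 2366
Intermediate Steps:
x = 1/63 (x = 1/(3*(50 - 29)) = (1/3)/21 = (1/3)*(1/21) = 1/63 ≈ 0.015873)
Y(V, Z) = -V/7 (Y(V, Z) = -(V + (V - V))/7 = -(V + 0)/7 = -V/7)
2364 - Y(14, x) = 2364 - (-1)*14/7 = 2364 - 1*(-2) = 2364 + 2 = 2366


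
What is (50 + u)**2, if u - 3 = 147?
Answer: 40000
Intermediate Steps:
u = 150 (u = 3 + 147 = 150)
(50 + u)**2 = (50 + 150)**2 = 200**2 = 40000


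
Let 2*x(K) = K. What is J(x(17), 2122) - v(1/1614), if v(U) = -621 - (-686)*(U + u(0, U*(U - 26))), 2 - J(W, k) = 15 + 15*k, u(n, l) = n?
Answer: -25196497/807 ≈ -31222.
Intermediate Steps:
x(K) = K/2
J(W, k) = -13 - 15*k (J(W, k) = 2 - (15 + 15*k) = 2 + (-15 - 15*k) = -13 - 15*k)
v(U) = -621 + 686*U (v(U) = -621 - (-686)*(U + 0) = -621 - (-686)*U = -621 + 686*U)
J(x(17), 2122) - v(1/1614) = (-13 - 15*2122) - (-621 + 686/1614) = (-13 - 31830) - (-621 + 686*(1/1614)) = -31843 - (-621 + 343/807) = -31843 - 1*(-500804/807) = -31843 + 500804/807 = -25196497/807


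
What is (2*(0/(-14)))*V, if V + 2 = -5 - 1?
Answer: 0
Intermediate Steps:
V = -8 (V = -2 + (-5 - 1) = -2 - 6 = -8)
(2*(0/(-14)))*V = (2*(0/(-14)))*(-8) = (2*(0*(-1/14)))*(-8) = (2*0)*(-8) = 0*(-8) = 0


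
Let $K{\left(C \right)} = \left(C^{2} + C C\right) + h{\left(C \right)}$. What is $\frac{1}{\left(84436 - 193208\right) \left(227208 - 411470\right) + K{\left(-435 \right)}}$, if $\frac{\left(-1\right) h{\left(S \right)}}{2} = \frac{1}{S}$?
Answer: $\frac{435}{8718672250592} \approx 4.9893 \cdot 10^{-11}$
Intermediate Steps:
$h{\left(S \right)} = - \frac{2}{S}$
$K{\left(C \right)} = - \frac{2}{C} + 2 C^{2}$ ($K{\left(C \right)} = \left(C^{2} + C C\right) - \frac{2}{C} = \left(C^{2} + C^{2}\right) - \frac{2}{C} = 2 C^{2} - \frac{2}{C} = - \frac{2}{C} + 2 C^{2}$)
$\frac{1}{\left(84436 - 193208\right) \left(227208 - 411470\right) + K{\left(-435 \right)}} = \frac{1}{\left(84436 - 193208\right) \left(227208 - 411470\right) + \frac{2 \left(-1 + \left(-435\right)^{3}\right)}{-435}} = \frac{1}{\left(-108772\right) \left(-184262\right) + 2 \left(- \frac{1}{435}\right) \left(-1 - 82312875\right)} = \frac{1}{20042546264 + 2 \left(- \frac{1}{435}\right) \left(-82312876\right)} = \frac{1}{20042546264 + \frac{164625752}{435}} = \frac{1}{\frac{8718672250592}{435}} = \frac{435}{8718672250592}$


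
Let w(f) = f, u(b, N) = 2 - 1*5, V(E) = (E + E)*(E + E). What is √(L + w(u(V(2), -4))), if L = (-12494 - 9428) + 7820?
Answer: I*√14105 ≈ 118.76*I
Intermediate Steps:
V(E) = 4*E² (V(E) = (2*E)*(2*E) = 4*E²)
u(b, N) = -3 (u(b, N) = 2 - 5 = -3)
L = -14102 (L = -21922 + 7820 = -14102)
√(L + w(u(V(2), -4))) = √(-14102 - 3) = √(-14105) = I*√14105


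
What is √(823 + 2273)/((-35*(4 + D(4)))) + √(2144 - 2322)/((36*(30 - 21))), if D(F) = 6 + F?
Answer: -3*√86/245 + I*√178/324 ≈ -0.11355 + 0.041178*I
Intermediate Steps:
√(823 + 2273)/((-35*(4 + D(4)))) + √(2144 - 2322)/((36*(30 - 21))) = √(823 + 2273)/((-35*(4 + (6 + 4)))) + √(2144 - 2322)/((36*(30 - 21))) = √3096/((-35*(4 + 10))) + √(-178)/((36*9)) = (6*√86)/((-35*14)) + (I*√178)/324 = (6*√86)/(-490) + (I*√178)*(1/324) = (6*√86)*(-1/490) + I*√178/324 = -3*√86/245 + I*√178/324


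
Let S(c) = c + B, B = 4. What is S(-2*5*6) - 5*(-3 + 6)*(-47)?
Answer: 649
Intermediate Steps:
S(c) = 4 + c (S(c) = c + 4 = 4 + c)
S(-2*5*6) - 5*(-3 + 6)*(-47) = (4 - 2*5*6) - 5*(-3 + 6)*(-47) = (4 - 10*6) - 5*3*(-47) = (4 - 60) - 15*(-47) = -56 + 705 = 649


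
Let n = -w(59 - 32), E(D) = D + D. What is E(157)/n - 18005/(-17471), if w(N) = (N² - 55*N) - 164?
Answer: 11025247/8036660 ≈ 1.3719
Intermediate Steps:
E(D) = 2*D
w(N) = -164 + N² - 55*N
n = 920 (n = -(-164 + (59 - 32)² - 55*(59 - 32)) = -(-164 + 27² - 55*27) = -(-164 + 729 - 1485) = -1*(-920) = 920)
E(157)/n - 18005/(-17471) = (2*157)/920 - 18005/(-17471) = 314*(1/920) - 18005*(-1/17471) = 157/460 + 18005/17471 = 11025247/8036660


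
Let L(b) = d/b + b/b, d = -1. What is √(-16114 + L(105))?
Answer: I*√177645930/105 ≈ 126.94*I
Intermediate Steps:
L(b) = 1 - 1/b (L(b) = -1/b + b/b = -1/b + 1 = 1 - 1/b)
√(-16114 + L(105)) = √(-16114 + (-1 + 105)/105) = √(-16114 + (1/105)*104) = √(-16114 + 104/105) = √(-1691866/105) = I*√177645930/105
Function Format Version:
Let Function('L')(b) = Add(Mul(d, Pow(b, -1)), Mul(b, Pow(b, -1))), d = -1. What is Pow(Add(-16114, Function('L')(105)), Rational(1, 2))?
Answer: Mul(Rational(1, 105), I, Pow(177645930, Rational(1, 2))) ≈ Mul(126.94, I)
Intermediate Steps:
Function('L')(b) = Add(1, Mul(-1, Pow(b, -1))) (Function('L')(b) = Add(Mul(-1, Pow(b, -1)), Mul(b, Pow(b, -1))) = Add(Mul(-1, Pow(b, -1)), 1) = Add(1, Mul(-1, Pow(b, -1))))
Pow(Add(-16114, Function('L')(105)), Rational(1, 2)) = Pow(Add(-16114, Mul(Pow(105, -1), Add(-1, 105))), Rational(1, 2)) = Pow(Add(-16114, Mul(Rational(1, 105), 104)), Rational(1, 2)) = Pow(Add(-16114, Rational(104, 105)), Rational(1, 2)) = Pow(Rational(-1691866, 105), Rational(1, 2)) = Mul(Rational(1, 105), I, Pow(177645930, Rational(1, 2)))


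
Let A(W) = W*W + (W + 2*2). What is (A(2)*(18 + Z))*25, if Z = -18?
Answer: 0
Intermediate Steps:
A(W) = 4 + W + W² (A(W) = W² + (W + 4) = W² + (4 + W) = 4 + W + W²)
(A(2)*(18 + Z))*25 = ((4 + 2 + 2²)*(18 - 18))*25 = ((4 + 2 + 4)*0)*25 = (10*0)*25 = 0*25 = 0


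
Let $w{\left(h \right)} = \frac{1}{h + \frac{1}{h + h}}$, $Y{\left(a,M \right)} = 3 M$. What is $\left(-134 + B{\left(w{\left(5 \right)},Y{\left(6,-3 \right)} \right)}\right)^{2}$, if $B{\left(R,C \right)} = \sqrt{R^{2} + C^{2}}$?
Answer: $\frac{\left(6834 - \sqrt{210781}\right)^{2}}{2601} \approx 15624.0$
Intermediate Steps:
$w{\left(h \right)} = \frac{1}{h + \frac{1}{2 h}}$
$B{\left(R,C \right)} = \sqrt{C^{2} + R^{2}}$
$\left(-134 + B{\left(w{\left(5 \right)},Y{\left(6,-3 \right)} \right)}\right)^{2} = \left(-134 + \sqrt{\left(3 \left(-3\right)\right)^{2} + \left(2 \cdot 5 \frac{1}{1 + 2 \cdot 5^{2}}\right)^{2}}\right)^{2} = \left(-134 + \sqrt{\left(-9\right)^{2} + \left(2 \cdot 5 \frac{1}{1 + 2 \cdot 25}\right)^{2}}\right)^{2} = \left(-134 + \sqrt{81 + \left(2 \cdot 5 \frac{1}{1 + 50}\right)^{2}}\right)^{2} = \left(-134 + \sqrt{81 + \left(2 \cdot 5 \cdot \frac{1}{51}\right)^{2}}\right)^{2} = \left(-134 + \sqrt{81 + \left(\frac{10}{51}\right)^{2}}\right)^{2} = \left(-134 + \sqrt{81 + \frac{100}{2601}}\right)^{2} = \left(-134 + \sqrt{\frac{210781}{2601}}\right)^{2} = \left(-134 + \frac{\sqrt{210781}}{51}\right)^{2}$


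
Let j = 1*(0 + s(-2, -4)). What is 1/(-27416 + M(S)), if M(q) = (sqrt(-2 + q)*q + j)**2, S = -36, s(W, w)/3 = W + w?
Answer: -I/(1296*sqrt(38) + 76340*I) ≈ -1.2957e-5 - 1.356e-6*I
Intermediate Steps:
s(W, w) = 3*W + 3*w (s(W, w) = 3*(W + w) = 3*W + 3*w)
j = -18 (j = 1*(0 + (3*(-2) + 3*(-4))) = 1*(0 + (-6 - 12)) = 1*(0 - 18) = 1*(-18) = -18)
M(q) = (-18 + q*sqrt(-2 + q))**2 (M(q) = (sqrt(-2 + q)*q - 18)**2 = (q*sqrt(-2 + q) - 18)**2 = (-18 + q*sqrt(-2 + q))**2)
1/(-27416 + M(S)) = 1/(-27416 + (-18 - 36*sqrt(-2 - 36))**2) = 1/(-27416 + (-18 - 36*I*sqrt(38))**2)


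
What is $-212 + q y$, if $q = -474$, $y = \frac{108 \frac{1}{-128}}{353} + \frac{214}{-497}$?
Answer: $- \frac{19005041}{2807056} \approx -6.7705$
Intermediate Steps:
$y = - \frac{2430763}{5614112}$ ($y = 108 \left(- \frac{1}{128}\right) \frac{1}{353} + 214 \left(- \frac{1}{497}\right) = \left(- \frac{27}{32}\right) \frac{1}{353} - \frac{214}{497} = - \frac{27}{11296} - \frac{214}{497} = - \frac{2430763}{5614112} \approx -0.43297$)
$-212 + q y = -212 - - \frac{576090831}{2807056} = -212 + \frac{576090831}{2807056} = - \frac{19005041}{2807056}$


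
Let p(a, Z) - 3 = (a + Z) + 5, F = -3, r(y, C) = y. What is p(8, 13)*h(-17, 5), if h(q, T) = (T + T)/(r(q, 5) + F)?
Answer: -29/2 ≈ -14.500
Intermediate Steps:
p(a, Z) = 8 + Z + a (p(a, Z) = 3 + ((a + Z) + 5) = 3 + ((Z + a) + 5) = 3 + (5 + Z + a) = 8 + Z + a)
h(q, T) = 2*T/(-3 + q) (h(q, T) = (T + T)/(q - 3) = (2*T)/(-3 + q) = 2*T/(-3 + q))
p(8, 13)*h(-17, 5) = (8 + 13 + 8)*(2*5/(-3 - 17)) = 29*(2*5/(-20)) = 29*(2*5*(-1/20)) = 29*(-½) = -29/2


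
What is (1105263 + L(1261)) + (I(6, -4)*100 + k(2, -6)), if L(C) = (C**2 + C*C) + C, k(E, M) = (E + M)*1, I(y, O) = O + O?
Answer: 4285962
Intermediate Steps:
I(y, O) = 2*O
k(E, M) = E + M
L(C) = C + 2*C**2 (L(C) = (C**2 + C**2) + C = 2*C**2 + C = C + 2*C**2)
(1105263 + L(1261)) + (I(6, -4)*100 + k(2, -6)) = (1105263 + 1261*(1 + 2*1261)) + ((2*(-4))*100 + (2 - 6)) = (1105263 + 1261*(1 + 2522)) + (-8*100 - 4) = (1105263 + 1261*2523) + (-800 - 4) = (1105263 + 3181503) - 804 = 4286766 - 804 = 4285962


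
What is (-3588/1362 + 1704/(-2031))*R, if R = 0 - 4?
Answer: 2135128/153679 ≈ 13.893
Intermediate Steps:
R = -4
(-3588/1362 + 1704/(-2031))*R = (-3588/1362 + 1704/(-2031))*(-4) = (-3588*1/1362 + 1704*(-1/2031))*(-4) = (-598/227 - 568/677)*(-4) = -533782/153679*(-4) = 2135128/153679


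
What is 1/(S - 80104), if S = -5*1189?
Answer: -1/86049 ≈ -1.1621e-5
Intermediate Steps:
S = -5945
1/(S - 80104) = 1/(-5945 - 80104) = 1/(-86049) = -1/86049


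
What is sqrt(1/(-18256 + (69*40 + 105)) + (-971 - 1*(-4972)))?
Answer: sqrt(947768391490)/15391 ≈ 63.253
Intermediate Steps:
sqrt(1/(-18256 + (69*40 + 105)) + (-971 - 1*(-4972))) = sqrt(1/(-18256 + (2760 + 105)) + (-971 + 4972)) = sqrt(1/(-18256 + 2865) + 4001) = sqrt(1/(-15391) + 4001) = sqrt(-1/15391 + 4001) = sqrt(61579390/15391) = sqrt(947768391490)/15391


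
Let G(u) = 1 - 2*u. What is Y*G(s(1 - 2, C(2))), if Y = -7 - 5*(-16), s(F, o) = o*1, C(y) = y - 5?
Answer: 511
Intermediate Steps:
C(y) = -5 + y
s(F, o) = o
Y = 73 (Y = -7 + 80 = 73)
Y*G(s(1 - 2, C(2))) = 73*(1 - 2*(-5 + 2)) = 73*(1 - 2*(-3)) = 73*(1 + 6) = 73*7 = 511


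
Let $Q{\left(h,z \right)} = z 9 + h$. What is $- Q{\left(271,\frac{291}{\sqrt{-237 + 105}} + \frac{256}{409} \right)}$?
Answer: $- \frac{113143}{409} + \frac{873 i \sqrt{33}}{22} \approx -276.63 + 227.95 i$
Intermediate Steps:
$Q{\left(h,z \right)} = h + 9 z$ ($Q{\left(h,z \right)} = 9 z + h = h + 9 z$)
$- Q{\left(271,\frac{291}{\sqrt{-237 + 105}} + \frac{256}{409} \right)} = - (271 + 9 \left(\frac{291}{\sqrt{-237 + 105}} + \frac{256}{409}\right)) = - (271 + 9 \left(\frac{291}{\sqrt{-132}} + 256 \cdot \frac{1}{409}\right)) = - (271 + 9 \left(\frac{291}{2 i \sqrt{33}} + \frac{256}{409}\right)) = - (271 + 9 \left(291 \left(- \frac{i \sqrt{33}}{66}\right) + \frac{256}{409}\right)) = - (271 + 9 \left(- \frac{97 i \sqrt{33}}{22} + \frac{256}{409}\right)) = - (271 + 9 \left(\frac{256}{409} - \frac{97 i \sqrt{33}}{22}\right)) = - (271 + \left(\frac{2304}{409} - \frac{873 i \sqrt{33}}{22}\right)) = - (\frac{113143}{409} - \frac{873 i \sqrt{33}}{22}) = - \frac{113143}{409} + \frac{873 i \sqrt{33}}{22}$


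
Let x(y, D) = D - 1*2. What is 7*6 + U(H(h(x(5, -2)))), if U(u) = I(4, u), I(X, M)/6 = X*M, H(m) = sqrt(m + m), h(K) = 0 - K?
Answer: 42 + 48*sqrt(2) ≈ 109.88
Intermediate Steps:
x(y, D) = -2 + D (x(y, D) = D - 2 = -2 + D)
h(K) = -K
H(m) = sqrt(2)*sqrt(m) (H(m) = sqrt(2*m) = sqrt(2)*sqrt(m))
I(X, M) = 6*M*X (I(X, M) = 6*(X*M) = 6*(M*X) = 6*M*X)
U(u) = 24*u (U(u) = 6*u*4 = 24*u)
7*6 + U(H(h(x(5, -2)))) = 7*6 + 24*(sqrt(2)*sqrt(-(-2 - 2))) = 42 + 24*(sqrt(2)*sqrt(-1*(-4))) = 42 + 24*(sqrt(2)*sqrt(4)) = 42 + 24*(sqrt(2)*2) = 42 + 24*(2*sqrt(2)) = 42 + 48*sqrt(2)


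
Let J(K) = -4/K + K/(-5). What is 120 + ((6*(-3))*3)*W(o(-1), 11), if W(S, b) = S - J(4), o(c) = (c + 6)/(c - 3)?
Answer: 903/10 ≈ 90.300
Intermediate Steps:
J(K) = -4/K - K/5 (J(K) = -4/K + K*(-⅕) = -4/K - K/5)
o(c) = (6 + c)/(-3 + c)
W(S, b) = 9/5 + S (W(S, b) = S - (-4/4 - ⅕*4) = S - (-4*¼ - ⅘) = S - (-1 - ⅘) = S - 1*(-9/5) = S + 9/5 = 9/5 + S)
120 + ((6*(-3))*3)*W(o(-1), 11) = 120 + ((6*(-3))*3)*(9/5 + (6 - 1)/(-3 - 1)) = 120 + (-18*3)*(9/5 + 5/(-4)) = 120 - 54*(9/5 - ¼*5) = 120 - 54*(9/5 - 5/4) = 120 - 54*11/20 = 120 - 297/10 = 903/10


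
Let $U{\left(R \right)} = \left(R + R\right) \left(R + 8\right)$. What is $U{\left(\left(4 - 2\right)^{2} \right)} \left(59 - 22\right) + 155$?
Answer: $3707$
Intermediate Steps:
$U{\left(R \right)} = 2 R \left(8 + R\right)$
$U{\left(\left(4 - 2\right)^{2} \right)} \left(59 - 22\right) + 155 = 2 \left(4 - 2\right)^{2} \left(8 + \left(4 - 2\right)^{2}\right) \left(59 - 22\right) + 155 = 2 \cdot 2^{2} \left(8 + 2^{2}\right) \left(59 - 22\right) + 155 = 2 \cdot 4 \left(8 + 4\right) 37 + 155 = 2 \cdot 4 \cdot 12 \cdot 37 + 155 = 96 \cdot 37 + 155 = 3552 + 155 = 3707$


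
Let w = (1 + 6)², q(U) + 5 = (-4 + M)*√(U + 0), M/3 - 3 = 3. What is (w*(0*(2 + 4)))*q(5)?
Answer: 0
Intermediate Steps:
M = 18 (M = 9 + 3*3 = 9 + 9 = 18)
q(U) = -5 + 14*√U (q(U) = -5 + (-4 + 18)*√(U + 0) = -5 + 14*√U)
w = 49 (w = 7² = 49)
(w*(0*(2 + 4)))*q(5) = (49*(0*(2 + 4)))*(-5 + 14*√5) = (49*(0*6))*(-5 + 14*√5) = (49*0)*(-5 + 14*√5) = 0*(-5 + 14*√5) = 0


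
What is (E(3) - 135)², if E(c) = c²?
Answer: 15876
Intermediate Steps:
(E(3) - 135)² = (3² - 135)² = (9 - 135)² = (-126)² = 15876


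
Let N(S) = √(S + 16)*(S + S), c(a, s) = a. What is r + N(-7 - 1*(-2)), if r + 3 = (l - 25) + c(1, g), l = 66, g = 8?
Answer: 39 - 10*√11 ≈ 5.8338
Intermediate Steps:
N(S) = 2*S*√(16 + S) (N(S) = √(16 + S)*(2*S) = 2*S*√(16 + S))
r = 39 (r = -3 + ((66 - 25) + 1) = -3 + (41 + 1) = -3 + 42 = 39)
r + N(-7 - 1*(-2)) = 39 + 2*(-7 - 1*(-2))*√(16 + (-7 - 1*(-2))) = 39 + 2*(-7 + 2)*√(16 + (-7 + 2)) = 39 + 2*(-5)*√(16 - 5) = 39 + 2*(-5)*√11 = 39 - 10*√11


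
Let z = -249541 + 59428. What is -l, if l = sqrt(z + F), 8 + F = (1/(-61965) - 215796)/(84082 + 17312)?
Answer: -I*sqrt(1143884919726509273110)/77566410 ≈ -436.03*I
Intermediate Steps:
z = -190113
F = -63634832821/6282879210 (F = -8 + (1/(-61965) - 215796)/(84082 + 17312) = -8 + (-1/61965 - 215796)/101394 = -8 - 13371799141/61965*1/101394 = -8 - 13371799141/6282879210 = -63634832821/6282879210 ≈ -10.128)
l = I*sqrt(1143884919726509273110)/77566410 (l = sqrt(-190113 - 63634832821/6282879210) = sqrt(-1194520650083551/6282879210) = I*sqrt(1143884919726509273110)/77566410 ≈ 436.03*I)
-l = -I*sqrt(1143884919726509273110)/77566410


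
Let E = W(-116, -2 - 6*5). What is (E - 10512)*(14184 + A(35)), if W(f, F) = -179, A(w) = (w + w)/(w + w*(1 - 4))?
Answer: -151630453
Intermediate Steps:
A(w) = -1 (A(w) = (2*w)/(w + w*(-3)) = (2*w)/(w - 3*w) = (2*w)/((-2*w)) = (2*w)*(-1/(2*w)) = -1)
E = -179
(E - 10512)*(14184 + A(35)) = (-179 - 10512)*(14184 - 1) = -10691*14183 = -151630453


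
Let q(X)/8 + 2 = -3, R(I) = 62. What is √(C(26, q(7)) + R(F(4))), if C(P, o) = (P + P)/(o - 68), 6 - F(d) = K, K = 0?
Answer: √4983/9 ≈ 7.8434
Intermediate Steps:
F(d) = 6 (F(d) = 6 - 1*0 = 6 + 0 = 6)
q(X) = -40 (q(X) = -16 + 8*(-3) = -16 - 24 = -40)
C(P, o) = 2*P/(-68 + o) (C(P, o) = (2*P)/(-68 + o) = 2*P/(-68 + o))
√(C(26, q(7)) + R(F(4))) = √(2*26/(-68 - 40) + 62) = √(2*26/(-108) + 62) = √(2*26*(-1/108) + 62) = √(-13/27 + 62) = √(1661/27) = √4983/9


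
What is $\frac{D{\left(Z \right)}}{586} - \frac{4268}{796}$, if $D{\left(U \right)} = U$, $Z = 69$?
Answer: $- \frac{611531}{116614} \approx -5.2441$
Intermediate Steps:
$\frac{D{\left(Z \right)}}{586} - \frac{4268}{796} = \frac{69}{586} - \frac{4268}{796} = 69 \cdot \frac{1}{586} - \frac{1067}{199} = \frac{69}{586} - \frac{1067}{199} = - \frac{611531}{116614}$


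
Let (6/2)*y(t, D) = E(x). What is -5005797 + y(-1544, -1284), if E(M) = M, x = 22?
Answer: -15017369/3 ≈ -5.0058e+6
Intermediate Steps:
y(t, D) = 22/3 (y(t, D) = (⅓)*22 = 22/3)
-5005797 + y(-1544, -1284) = -5005797 + 22/3 = -15017369/3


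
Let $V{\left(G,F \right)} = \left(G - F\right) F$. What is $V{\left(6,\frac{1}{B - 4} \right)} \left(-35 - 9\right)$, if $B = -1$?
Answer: $\frac{1364}{25} \approx 54.56$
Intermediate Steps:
$V{\left(G,F \right)} = F \left(G - F\right)$
$V{\left(6,\frac{1}{B - 4} \right)} \left(-35 - 9\right) = \frac{6 - \frac{1}{-1 - 4}}{-1 - 4} \left(-35 - 9\right) = \frac{6 - \frac{1}{-5}}{-5} \left(-44\right) = - \frac{6 - - \frac{1}{5}}{5} \left(-44\right) = - \frac{6 + \frac{1}{5}}{5} \left(-44\right) = \left(- \frac{1}{5}\right) \frac{31}{5} \left(-44\right) = \left(- \frac{31}{25}\right) \left(-44\right) = \frac{1364}{25}$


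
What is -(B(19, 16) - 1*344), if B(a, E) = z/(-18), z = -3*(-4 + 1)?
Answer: 689/2 ≈ 344.50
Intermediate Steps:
z = 9 (z = -3*(-3) = 9)
B(a, E) = -½ (B(a, E) = 9/(-18) = 9*(-1/18) = -½)
-(B(19, 16) - 1*344) = -(-½ - 1*344) = -(-½ - 344) = -1*(-689/2) = 689/2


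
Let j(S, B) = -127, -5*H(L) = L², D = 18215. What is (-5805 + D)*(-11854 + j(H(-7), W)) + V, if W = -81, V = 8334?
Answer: -148675876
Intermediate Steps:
H(L) = -L²/5
(-5805 + D)*(-11854 + j(H(-7), W)) + V = (-5805 + 18215)*(-11854 - 127) + 8334 = 12410*(-11981) + 8334 = -148684210 + 8334 = -148675876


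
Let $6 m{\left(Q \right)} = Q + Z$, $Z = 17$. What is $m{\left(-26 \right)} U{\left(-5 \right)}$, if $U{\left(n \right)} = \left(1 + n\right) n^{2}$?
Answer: $150$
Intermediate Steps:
$m{\left(Q \right)} = \frac{17}{6} + \frac{Q}{6}$ ($m{\left(Q \right)} = \frac{Q + 17}{6} = \frac{17 + Q}{6} = \frac{17}{6} + \frac{Q}{6}$)
$U{\left(n \right)} = n^{2} \left(1 + n\right)$
$m{\left(-26 \right)} U{\left(-5 \right)} = \left(\frac{17}{6} + \frac{1}{6} \left(-26\right)\right) \left(-5\right)^{2} \left(1 - 5\right) = \left(\frac{17}{6} - \frac{13}{3}\right) 25 \left(-4\right) = \left(- \frac{3}{2}\right) \left(-100\right) = 150$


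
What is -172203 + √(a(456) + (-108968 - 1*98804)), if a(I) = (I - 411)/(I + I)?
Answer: -172203 + I*√1200090787/76 ≈ -1.722e+5 + 455.82*I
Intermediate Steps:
a(I) = (-411 + I)/(2*I) (a(I) = (-411 + I)/((2*I)) = (-411 + I)*(1/(2*I)) = (-411 + I)/(2*I))
-172203 + √(a(456) + (-108968 - 1*98804)) = -172203 + √((½)*(-411 + 456)/456 + (-108968 - 1*98804)) = -172203 + √((½)*(1/456)*45 + (-108968 - 98804)) = -172203 + √(15/304 - 207772) = -172203 + √(-63162673/304) = -172203 + I*√1200090787/76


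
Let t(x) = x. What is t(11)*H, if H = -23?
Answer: -253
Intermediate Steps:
t(11)*H = 11*(-23) = -253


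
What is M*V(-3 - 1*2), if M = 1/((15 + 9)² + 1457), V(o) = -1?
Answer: -1/2033 ≈ -0.00049188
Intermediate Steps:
M = 1/2033 (M = 1/(24² + 1457) = 1/(576 + 1457) = 1/2033 ≈ 0.00049188)
M*V(-3 - 1*2) = (1/2033)*(-1) = -1/2033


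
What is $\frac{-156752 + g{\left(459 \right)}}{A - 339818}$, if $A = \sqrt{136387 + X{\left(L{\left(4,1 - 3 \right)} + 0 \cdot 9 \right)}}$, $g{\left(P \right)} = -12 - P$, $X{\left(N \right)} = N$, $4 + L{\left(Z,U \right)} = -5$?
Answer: $\frac{26713602707}{57738068373} + \frac{157223 \sqrt{136378}}{115476136746} \approx 0.46317$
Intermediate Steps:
$L{\left(Z,U \right)} = -9$ ($L{\left(Z,U \right)} = -4 - 5 = -9$)
$A = \sqrt{136378}$ ($A = \sqrt{136387 + \left(-9 + 0 \cdot 9\right)} = \sqrt{136387 + \left(-9 + 0\right)} = \sqrt{136387 - 9} = \sqrt{136378} \approx 369.29$)
$\frac{-156752 + g{\left(459 \right)}}{A - 339818} = \frac{-156752 - 471}{\sqrt{136378} - 339818} = \frac{-156752 - 471}{-339818 + \sqrt{136378}} = - \frac{157223}{-339818 + \sqrt{136378}}$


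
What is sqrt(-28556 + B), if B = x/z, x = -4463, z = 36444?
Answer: 71*I*sqrt(1880938617)/18222 ≈ 168.99*I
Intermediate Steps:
B = -4463/36444 ≈ -0.12246
sqrt(-28556 + B) = sqrt(-28556 - 4463/36444) = sqrt(-1040699327/36444) = 71*I*sqrt(1880938617)/18222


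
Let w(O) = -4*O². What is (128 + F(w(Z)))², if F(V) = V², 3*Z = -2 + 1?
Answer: 107827456/6561 ≈ 16435.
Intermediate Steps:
Z = -⅓ (Z = (-2 + 1)/3 = (⅓)*(-1) = -⅓ ≈ -0.33333)
(128 + F(w(Z)))² = (128 + (-4*(-⅓)²)²)² = (128 + (-4*⅑)²)² = (128 + (-4/9)²)² = (128 + 16/81)² = (10384/81)² = 107827456/6561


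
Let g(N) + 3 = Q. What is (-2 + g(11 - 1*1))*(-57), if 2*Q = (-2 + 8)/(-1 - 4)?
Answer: 1596/5 ≈ 319.20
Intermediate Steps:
Q = -⅗ (Q = ((-2 + 8)/(-1 - 4))/2 = (6/(-5))/2 = (6*(-⅕))/2 = (½)*(-6/5) = -⅗ ≈ -0.60000)
g(N) = -18/5 (g(N) = -3 - ⅗ = -18/5)
(-2 + g(11 - 1*1))*(-57) = (-2 - 18/5)*(-57) = -28/5*(-57) = 1596/5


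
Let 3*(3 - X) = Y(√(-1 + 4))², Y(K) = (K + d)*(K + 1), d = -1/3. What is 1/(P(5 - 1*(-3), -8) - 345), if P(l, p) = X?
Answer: -125685/43336514 + 216*√3/21668257 ≈ -0.0028829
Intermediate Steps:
d = -⅓ (d = -1*⅓ = -⅓ ≈ -0.33333)
Y(K) = (1 + K)*(-⅓ + K) (Y(K) = (K - ⅓)*(K + 1) = (-⅓ + K)*(1 + K) = (1 + K)*(-⅓ + K))
X = 3 - (8/3 + 2*√3/3)²/3 (X = 3 - (-⅓ + (√(-1 + 4))² + 2*√(-1 + 4)/3)²/3 = 3 - (-⅓ + (√3)² + 2*√3/3)²/3 = 3 - (-⅓ + 3 + 2*√3/3)²/3 = 3 - (8/3 + 2*√3/3)²/3 ≈ -1.8676)
P(l, p) = 5/27 - 32*√3/27
1/(P(5 - 1*(-3), -8) - 345) = 1/((5/27 - 32*√3/27) - 345) = 1/(-9310/27 - 32*√3/27)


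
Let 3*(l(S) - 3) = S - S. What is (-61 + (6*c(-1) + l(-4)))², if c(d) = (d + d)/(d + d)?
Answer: 2704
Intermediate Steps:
l(S) = 3 (l(S) = 3 + (S - S)/3 = 3 + (⅓)*0 = 3 + 0 = 3)
c(d) = 1 (c(d) = (2*d)/((2*d)) = (2*d)*(1/(2*d)) = 1)
(-61 + (6*c(-1) + l(-4)))² = (-61 + (6*1 + 3))² = (-61 + (6 + 3))² = (-61 + 9)² = (-52)² = 2704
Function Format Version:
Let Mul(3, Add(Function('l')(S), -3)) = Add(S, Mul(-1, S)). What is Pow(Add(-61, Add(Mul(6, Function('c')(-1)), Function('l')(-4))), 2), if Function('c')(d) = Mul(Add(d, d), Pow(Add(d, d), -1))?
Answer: 2704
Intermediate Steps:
Function('l')(S) = 3 (Function('l')(S) = Add(3, Mul(Rational(1, 3), Add(S, Mul(-1, S)))) = Add(3, Mul(Rational(1, 3), 0)) = Add(3, 0) = 3)
Function('c')(d) = 1 (Function('c')(d) = Mul(Mul(2, d), Pow(Mul(2, d), -1)) = Mul(Mul(2, d), Mul(Rational(1, 2), Pow(d, -1))) = 1)
Pow(Add(-61, Add(Mul(6, Function('c')(-1)), Function('l')(-4))), 2) = Pow(Add(-61, Add(Mul(6, 1), 3)), 2) = Pow(Add(-61, Add(6, 3)), 2) = Pow(Add(-61, 9), 2) = Pow(-52, 2) = 2704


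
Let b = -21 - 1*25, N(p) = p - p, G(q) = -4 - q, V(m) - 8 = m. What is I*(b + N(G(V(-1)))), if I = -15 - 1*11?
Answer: 1196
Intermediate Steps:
V(m) = 8 + m
N(p) = 0
b = -46 (b = -21 - 25 = -46)
I = -26 (I = -15 - 11 = -26)
I*(b + N(G(V(-1)))) = -26*(-46 + 0) = -26*(-46) = 1196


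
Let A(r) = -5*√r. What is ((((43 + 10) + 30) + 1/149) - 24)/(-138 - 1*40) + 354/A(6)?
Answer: -4396/13261 - 59*√6/5 ≈ -29.235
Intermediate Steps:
((((43 + 10) + 30) + 1/149) - 24)/(-138 - 1*40) + 354/A(6) = ((((43 + 10) + 30) + 1/149) - 24)/(-138 - 1*40) + 354/((-5*√6)) = (((53 + 30) + 1/149) - 24)/(-138 - 40) + 354*(-√6/30) = ((83 + 1/149) - 24)/(-178) - 59*√6/5 = (12368/149 - 24)*(-1/178) - 59*√6/5 = (8792/149)*(-1/178) - 59*√6/5 = -4396/13261 - 59*√6/5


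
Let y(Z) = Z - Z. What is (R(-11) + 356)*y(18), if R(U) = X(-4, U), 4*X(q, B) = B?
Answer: 0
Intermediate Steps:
y(Z) = 0
X(q, B) = B/4
R(U) = U/4
(R(-11) + 356)*y(18) = ((1/4)*(-11) + 356)*0 = (-11/4 + 356)*0 = (1413/4)*0 = 0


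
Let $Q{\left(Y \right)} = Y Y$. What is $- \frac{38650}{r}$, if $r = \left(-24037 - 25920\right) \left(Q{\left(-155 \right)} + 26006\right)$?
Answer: $\frac{38650}{2499398667} \approx 1.5464 \cdot 10^{-5}$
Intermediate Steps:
$Q{\left(Y \right)} = Y^{2}$
$r = -2499398667$ ($r = \left(-24037 - 25920\right) \left(\left(-155\right)^{2} + 26006\right) = - 49957 \left(24025 + 26006\right) = \left(-49957\right) 50031 = -2499398667$)
$- \frac{38650}{r} = - \frac{38650}{-2499398667} = \left(-38650\right) \left(- \frac{1}{2499398667}\right) = \frac{38650}{2499398667}$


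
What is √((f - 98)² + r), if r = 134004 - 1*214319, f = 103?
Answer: I*√80290 ≈ 283.35*I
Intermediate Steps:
r = -80315 (r = 134004 - 214319 = -80315)
√((f - 98)² + r) = √((103 - 98)² - 80315) = √(5² - 80315) = √(25 - 80315) = √(-80290) = I*√80290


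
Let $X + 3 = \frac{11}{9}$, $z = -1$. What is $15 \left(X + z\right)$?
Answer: $- \frac{125}{3} \approx -41.667$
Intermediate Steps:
$X = - \frac{16}{9}$ ($X = -3 + \frac{11}{9} = - \frac{16}{9} \approx -1.7778$)
$15 \left(X + z\right) = 15 \left(- \frac{16}{9} - 1\right) = 15 \left(- \frac{25}{9}\right) = - \frac{125}{3}$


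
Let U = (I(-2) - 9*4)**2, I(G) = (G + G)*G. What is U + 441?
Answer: 1225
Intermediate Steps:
I(G) = 2*G**2 (I(G) = (2*G)*G = 2*G**2)
U = 784 (U = (2*(-2)**2 - 9*4)**2 = (2*4 - 36)**2 = (8 - 36)**2 = (-28)**2 = 784)
U + 441 = 784 + 441 = 1225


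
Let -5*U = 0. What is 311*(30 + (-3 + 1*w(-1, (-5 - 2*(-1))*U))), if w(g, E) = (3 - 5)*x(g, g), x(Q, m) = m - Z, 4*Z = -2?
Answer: 8708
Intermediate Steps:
U = 0 (U = -1/5*0 = 0)
Z = -1/2 (Z = (1/4)*(-2) = -1/2 ≈ -0.50000)
x(Q, m) = 1/2 + m (x(Q, m) = m - 1*(-1/2) = m + 1/2 = 1/2 + m)
w(g, E) = -1 - 2*g (w(g, E) = (3 - 5)*(1/2 + g) = -2*(1/2 + g) = -1 - 2*g)
311*(30 + (-3 + 1*w(-1, (-5 - 2*(-1))*U))) = 311*(30 + (-3 + 1*(-1 - 2*(-1)))) = 311*(30 + (-3 + 1*(-1 + 2))) = 311*(30 + (-3 + 1*1)) = 311*(30 + (-3 + 1)) = 311*(30 - 2) = 311*28 = 8708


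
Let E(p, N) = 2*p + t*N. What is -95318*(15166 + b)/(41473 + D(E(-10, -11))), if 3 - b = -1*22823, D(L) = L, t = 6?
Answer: -3621321456/41387 ≈ -87499.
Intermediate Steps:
E(p, N) = 2*p + 6*N
b = 22826 (b = 3 - (-1)*22823 = 3 - 1*(-22823) = 3 + 22823 = 22826)
-95318*(15166 + b)/(41473 + D(E(-10, -11))) = -95318*(15166 + 22826)/(41473 + (2*(-10) + 6*(-11))) = -95318*37992/(41473 + (-20 - 66)) = -95318*37992/(41473 - 86) = -95318/(41387*(1/37992)) = -95318/41387/37992 = -95318*37992/41387 = -3621321456/41387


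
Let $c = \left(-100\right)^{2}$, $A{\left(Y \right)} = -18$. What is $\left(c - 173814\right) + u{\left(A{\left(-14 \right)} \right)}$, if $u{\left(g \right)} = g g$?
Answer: $-163490$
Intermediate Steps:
$c = 10000$
$u{\left(g \right)} = g^{2}$
$\left(c - 173814\right) + u{\left(A{\left(-14 \right)} \right)} = \left(10000 - 173814\right) + \left(-18\right)^{2} = -163814 + 324 = -163490$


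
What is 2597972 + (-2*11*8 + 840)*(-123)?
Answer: 2516300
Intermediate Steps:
2597972 + (-2*11*8 + 840)*(-123) = 2597972 + (-22*8 + 840)*(-123) = 2597972 + (-176 + 840)*(-123) = 2597972 + 664*(-123) = 2597972 - 81672 = 2516300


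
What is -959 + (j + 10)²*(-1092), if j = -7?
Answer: -10787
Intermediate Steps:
-959 + (j + 10)²*(-1092) = -959 + (-7 + 10)²*(-1092) = -959 + 3²*(-1092) = -959 + 9*(-1092) = -959 - 9828 = -10787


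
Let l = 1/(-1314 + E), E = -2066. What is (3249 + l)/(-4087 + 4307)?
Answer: 998329/67600 ≈ 14.768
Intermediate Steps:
l = -1/3380 (l = 1/(-1314 - 2066) = 1/(-3380) = -1/3380 ≈ -0.00029586)
(3249 + l)/(-4087 + 4307) = (3249 - 1/3380)/(-4087 + 4307) = (10981619/3380)/220 = (10981619/3380)*(1/220) = 998329/67600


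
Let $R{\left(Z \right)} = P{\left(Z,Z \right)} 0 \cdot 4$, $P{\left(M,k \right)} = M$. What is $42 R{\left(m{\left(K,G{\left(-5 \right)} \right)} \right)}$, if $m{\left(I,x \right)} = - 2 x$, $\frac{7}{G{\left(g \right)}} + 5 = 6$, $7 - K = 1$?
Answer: $0$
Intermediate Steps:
$K = 6$ ($K = 7 - 1 = 6$)
$G{\left(g \right)} = 7$ ($G{\left(g \right)} = \frac{7}{-5 + 6} = \frac{7}{1} = 7 \cdot 1 = 7$)
$R{\left(Z \right)} = 0$ ($R{\left(Z \right)} = Z 0 \cdot 4 = 0 \cdot 4 = 0$)
$42 R{\left(m{\left(K,G{\left(-5 \right)} \right)} \right)} = 42 \cdot 0 = 0$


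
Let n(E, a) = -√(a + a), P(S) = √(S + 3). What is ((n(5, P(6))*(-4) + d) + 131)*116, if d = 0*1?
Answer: 15196 + 464*√6 ≈ 16333.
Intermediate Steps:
d = 0
P(S) = √(3 + S)
n(E, a) = -√2*√a (n(E, a) = -√(2*a) = -√2*√a)
((n(5, P(6))*(-4) + d) + 131)*116 = ((-√2*√(√(3 + 6))*(-4) + 0) + 131)*116 = ((-√2*√(√9)*(-4) + 0) + 131)*116 = ((-√2*√3*(-4) + 0) + 131)*116 = ((-√6*(-4) + 0) + 131)*116 = ((4*√6 + 0) + 131)*116 = (4*√6 + 131)*116 = (131 + 4*√6)*116 = 15196 + 464*√6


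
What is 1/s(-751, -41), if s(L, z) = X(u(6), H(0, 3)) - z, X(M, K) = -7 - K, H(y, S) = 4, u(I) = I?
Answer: 1/30 ≈ 0.033333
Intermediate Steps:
s(L, z) = -11 - z (s(L, z) = (-7 - 1*4) - z = (-7 - 4) - z = -11 - z)
1/s(-751, -41) = 1/(-11 - 1*(-41)) = 1/(-11 + 41) = 1/30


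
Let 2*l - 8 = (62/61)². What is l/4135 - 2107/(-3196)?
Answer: 32472719821/49174726660 ≈ 0.66035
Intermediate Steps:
l = 16806/3721 (l = 4 + (62/61)²/2 = 4 + (½)*(3844/3721) = 4 + 1922/3721 = 16806/3721 ≈ 4.5165)
l/4135 - 2107/(-3196) = (16806/3721)/4135 - 2107/(-3196) = (16806/3721)*(1/4135) - 2107*(-1/3196) = 16806/15386335 + 2107/3196 = 32472719821/49174726660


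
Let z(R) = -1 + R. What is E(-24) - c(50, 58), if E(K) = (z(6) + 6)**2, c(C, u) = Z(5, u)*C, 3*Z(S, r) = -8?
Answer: 763/3 ≈ 254.33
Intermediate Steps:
Z(S, r) = -8/3 (Z(S, r) = (1/3)*(-8) = -8/3)
c(C, u) = -8*C/3
E(K) = 121 (E(K) = ((-1 + 6) + 6)**2 = (5 + 6)**2 = 11**2 = 121)
E(-24) - c(50, 58) = 121 - (-8)*50/3 = 121 - 1*(-400/3) = 121 + 400/3 = 763/3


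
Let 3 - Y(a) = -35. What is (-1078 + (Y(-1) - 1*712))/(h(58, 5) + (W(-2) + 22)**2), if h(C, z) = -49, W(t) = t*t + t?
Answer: -1752/527 ≈ -3.3245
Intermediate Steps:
W(t) = t + t**2 (W(t) = t**2 + t = t + t**2)
Y(a) = 38 (Y(a) = 3 - 1*(-35) = 3 + 35 = 38)
(-1078 + (Y(-1) - 1*712))/(h(58, 5) + (W(-2) + 22)**2) = (-1078 + (38 - 1*712))/(-49 + (-2*(1 - 2) + 22)**2) = (-1078 + (38 - 712))/(-49 + (-2*(-1) + 22)**2) = (-1078 - 674)/(-49 + (2 + 22)**2) = -1752/(-49 + 24**2) = -1752/(-49 + 576) = -1752/527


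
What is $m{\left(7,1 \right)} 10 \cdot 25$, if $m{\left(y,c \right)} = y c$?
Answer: $1750$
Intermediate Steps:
$m{\left(y,c \right)} = c y$
$m{\left(7,1 \right)} 10 \cdot 25 = 1 \cdot 7 \cdot 10 \cdot 25 = 7 \cdot 10 \cdot 25 = 70 \cdot 25 = 1750$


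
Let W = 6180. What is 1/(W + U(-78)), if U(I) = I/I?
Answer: 1/6181 ≈ 0.00016179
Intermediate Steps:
U(I) = 1
1/(W + U(-78)) = 1/(6180 + 1) = 1/6181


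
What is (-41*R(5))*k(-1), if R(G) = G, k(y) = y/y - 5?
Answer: 820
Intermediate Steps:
k(y) = -4 (k(y) = 1 - 5 = -4)
(-41*R(5))*k(-1) = -41*5*(-4) = -205*(-4) = 820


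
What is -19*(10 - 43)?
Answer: 627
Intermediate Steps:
-19*(10 - 43) = -19*(-33) = 627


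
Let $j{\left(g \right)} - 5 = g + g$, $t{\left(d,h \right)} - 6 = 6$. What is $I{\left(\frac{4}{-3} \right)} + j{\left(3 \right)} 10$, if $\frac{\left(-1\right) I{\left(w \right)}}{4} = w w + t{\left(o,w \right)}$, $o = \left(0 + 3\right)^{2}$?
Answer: $\frac{494}{9} \approx 54.889$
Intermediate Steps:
$o = 9$ ($o = 3^{2} = 9$)
$t{\left(d,h \right)} = 12$ ($t{\left(d,h \right)} = 6 + 6 = 12$)
$I{\left(w \right)} = -48 - 4 w^{2}$ ($I{\left(w \right)} = - 4 \left(w w + 12\right) = - 4 \left(w^{2} + 12\right) = - 4 \left(12 + w^{2}\right) = -48 - 4 w^{2}$)
$j{\left(g \right)} = 5 + 2 g$ ($j{\left(g \right)} = 5 + \left(g + g\right) = 5 + 2 g$)
$I{\left(\frac{4}{-3} \right)} + j{\left(3 \right)} 10 = \left(-48 - 4 \left(\frac{4}{-3}\right)^{2}\right) + \left(5 + 2 \cdot 3\right) 10 = \left(-48 - 4 \left(4 \left(- \frac{1}{3}\right)\right)^{2}\right) + \left(5 + 6\right) 10 = \left(-48 - 4 \left(- \frac{4}{3}\right)^{2}\right) + 11 \cdot 10 = \left(-48 - \frac{64}{9}\right) + 110 = - \frac{496}{9} + 110 = \frac{494}{9}$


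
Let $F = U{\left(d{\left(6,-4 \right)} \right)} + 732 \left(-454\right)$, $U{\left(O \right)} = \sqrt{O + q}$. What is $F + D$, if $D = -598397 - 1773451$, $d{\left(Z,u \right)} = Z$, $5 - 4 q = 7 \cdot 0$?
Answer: $-2704176 + \frac{\sqrt{29}}{2} \approx -2.7042 \cdot 10^{6}$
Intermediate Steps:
$q = \frac{5}{4}$ ($q = \frac{5}{4} - \frac{7 \cdot 0}{4} = \frac{5}{4} - 0 = \frac{5}{4} + 0 = \frac{5}{4} \approx 1.25$)
$U{\left(O \right)} = \sqrt{\frac{5}{4} + O}$ ($U{\left(O \right)} = \sqrt{O + \frac{5}{4}} = \sqrt{\frac{5}{4} + O}$)
$D = -2371848$
$F = -332328 + \frac{\sqrt{29}}{2}$ ($F = \frac{\sqrt{5 + 4 \cdot 6}}{2} + 732 \left(-454\right) = \frac{\sqrt{5 + 24}}{2} - 332328 = \frac{\sqrt{29}}{2} - 332328 = -332328 + \frac{\sqrt{29}}{2} \approx -3.3233 \cdot 10^{5}$)
$F + D = \left(-332328 + \frac{\sqrt{29}}{2}\right) - 2371848 = -2704176 + \frac{\sqrt{29}}{2}$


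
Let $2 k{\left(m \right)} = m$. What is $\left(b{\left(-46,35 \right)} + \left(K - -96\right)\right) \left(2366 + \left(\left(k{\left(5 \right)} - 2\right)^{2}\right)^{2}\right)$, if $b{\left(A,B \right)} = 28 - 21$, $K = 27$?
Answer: $\frac{2460705}{8} \approx 3.0759 \cdot 10^{5}$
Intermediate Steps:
$k{\left(m \right)} = \frac{m}{2}$
$b{\left(A,B \right)} = 7$
$\left(b{\left(-46,35 \right)} + \left(K - -96\right)\right) \left(2366 + \left(\left(k{\left(5 \right)} - 2\right)^{2}\right)^{2}\right) = \left(7 + \left(27 - -96\right)\right) \left(2366 + \left(\left(\frac{1}{2} \cdot 5 - 2\right)^{2}\right)^{2}\right) = \left(7 + \left(27 + 96\right)\right) \left(2366 + \left(\left(\frac{5}{2} - 2\right)^{2}\right)^{2}\right) = \left(7 + 123\right) \left(2366 + \left(\left(\frac{1}{2}\right)^{2}\right)^{2}\right) = 130 \left(2366 + \left(\frac{1}{4}\right)^{2}\right) = 130 \left(2366 + \frac{1}{16}\right) = 130 \cdot \frac{37857}{16} = \frac{2460705}{8}$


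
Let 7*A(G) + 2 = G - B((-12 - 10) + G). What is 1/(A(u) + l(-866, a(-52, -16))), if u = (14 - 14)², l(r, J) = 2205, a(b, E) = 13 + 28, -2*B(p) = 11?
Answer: 2/4411 ≈ 0.00045341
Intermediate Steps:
B(p) = -11/2 (B(p) = -½*11 = -11/2)
a(b, E) = 41
u = 0 (u = 0² = 0)
A(G) = ½ + G/7 (A(G) = -2/7 + (G - 1*(-11/2))/7 = -2/7 + (G + 11/2)/7 = -2/7 + (11/2 + G)/7 = -2/7 + (11/14 + G/7) = ½ + G/7)
1/(A(u) + l(-866, a(-52, -16))) = 1/((½ + (⅐)*0) + 2205) = 1/((½ + 0) + 2205) = 1/(½ + 2205) = 1/(4411/2) = 2/4411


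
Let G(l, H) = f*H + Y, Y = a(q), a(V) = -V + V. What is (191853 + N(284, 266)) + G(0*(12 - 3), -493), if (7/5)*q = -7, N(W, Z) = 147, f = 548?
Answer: -78164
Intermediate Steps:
q = -5 (q = (5/7)*(-7) = -5)
a(V) = 0
Y = 0
G(l, H) = 548*H (G(l, H) = 548*H + 0 = 548*H)
(191853 + N(284, 266)) + G(0*(12 - 3), -493) = (191853 + 147) + 548*(-493) = 192000 - 270164 = -78164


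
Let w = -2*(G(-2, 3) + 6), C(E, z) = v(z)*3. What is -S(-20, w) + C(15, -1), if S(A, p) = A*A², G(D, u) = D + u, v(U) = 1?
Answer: 8003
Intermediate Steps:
C(E, z) = 3 (C(E, z) = 1*3 = 3)
w = -14 (w = -2*((-2 + 3) + 6) = -2*(1 + 6) = -2*7 = -14)
S(A, p) = A³
-S(-20, w) + C(15, -1) = -1*(-20)³ + 3 = -1*(-8000) + 3 = 8000 + 3 = 8003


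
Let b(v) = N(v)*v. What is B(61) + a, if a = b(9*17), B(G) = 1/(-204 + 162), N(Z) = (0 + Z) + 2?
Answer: 996029/42 ≈ 23715.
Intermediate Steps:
N(Z) = 2 + Z (N(Z) = Z + 2 = 2 + Z)
B(G) = -1/42 (B(G) = 1/(-42) = -1/42)
b(v) = v*(2 + v) (b(v) = (2 + v)*v = v*(2 + v))
a = 23715 (a = (9*17)*(2 + 9*17) = 153*(2 + 153) = 153*155 = 23715)
B(61) + a = -1/42 + 23715 = 996029/42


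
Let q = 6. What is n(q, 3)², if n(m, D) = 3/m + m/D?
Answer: 25/4 ≈ 6.2500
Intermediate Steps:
n(q, 3)² = (3/6 + 6/3)² = (3*(⅙) + 6*(⅓))² = (½ + 2)² = (5/2)² = 25/4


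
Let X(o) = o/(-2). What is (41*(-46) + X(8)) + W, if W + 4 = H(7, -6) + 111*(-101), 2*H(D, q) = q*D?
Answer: -13126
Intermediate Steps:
X(o) = -o/2 (X(o) = o*(-1/2) = -o/2)
H(D, q) = D*q/2 (H(D, q) = (q*D)/2 = (D*q)/2 = D*q/2)
W = -11236 (W = -4 + ((1/2)*7*(-6) + 111*(-101)) = -4 + (-21 - 11211) = -4 - 11232 = -11236)
(41*(-46) + X(8)) + W = (41*(-46) - 1/2*8) - 11236 = (-1886 - 4) - 11236 = -1890 - 11236 = -13126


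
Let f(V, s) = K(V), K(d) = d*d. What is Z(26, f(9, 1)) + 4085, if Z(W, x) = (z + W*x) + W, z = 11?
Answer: 6228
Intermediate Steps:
K(d) = d²
f(V, s) = V²
Z(W, x) = 11 + W + W*x (Z(W, x) = (11 + W*x) + W = 11 + W + W*x)
Z(26, f(9, 1)) + 4085 = (11 + 26 + 26*9²) + 4085 = (11 + 26 + 26*81) + 4085 = (11 + 26 + 2106) + 4085 = 2143 + 4085 = 6228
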